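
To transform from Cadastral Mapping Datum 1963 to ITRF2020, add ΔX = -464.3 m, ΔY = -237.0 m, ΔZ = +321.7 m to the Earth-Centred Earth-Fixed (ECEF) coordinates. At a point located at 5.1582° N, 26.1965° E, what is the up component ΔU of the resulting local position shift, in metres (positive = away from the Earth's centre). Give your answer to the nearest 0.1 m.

The local up (radial) axis is (cos φ cos λ, cos φ sin λ, sin φ), giving ΔU = -414.922 − 104.200 + 28.923 = -490.20 m.

ΔU = -490.2 m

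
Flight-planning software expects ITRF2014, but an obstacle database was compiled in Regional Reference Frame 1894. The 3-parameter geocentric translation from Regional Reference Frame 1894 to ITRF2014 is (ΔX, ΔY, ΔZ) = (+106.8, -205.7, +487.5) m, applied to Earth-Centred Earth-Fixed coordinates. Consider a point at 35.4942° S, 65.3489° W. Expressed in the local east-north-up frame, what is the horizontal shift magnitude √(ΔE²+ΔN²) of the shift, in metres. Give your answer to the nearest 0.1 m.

531.4 m

At φ = -35.4942°, λ = -65.3489°: sin φ = -0.580621, cos φ = 0.814174, sin λ = -0.908864, cos λ = 0.417092.
ΔE = −sin λ·ΔX + cos λ·ΔY = −(-0.908864)·(106.8) + (0.417092)·(-205.7) = 11.27 m.
ΔN = −sin φ cos λ·ΔX − sin φ sin λ·ΔY + cos φ·ΔZ = −(-0.580621)(0.417092)(106.8) − (-0.580621)(-0.908864)(-205.7) + (0.814174)(487.5) = 531.32 m.
Horizontal magnitude = √(ΔE² + ΔN²) = √(11.27² + 531.32²) = 531.44 m.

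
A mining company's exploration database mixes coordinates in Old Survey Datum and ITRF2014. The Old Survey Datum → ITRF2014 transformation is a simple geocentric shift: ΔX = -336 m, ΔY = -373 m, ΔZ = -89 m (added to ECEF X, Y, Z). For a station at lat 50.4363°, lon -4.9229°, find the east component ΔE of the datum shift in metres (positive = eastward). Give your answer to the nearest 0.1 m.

ΔE = -400.5 m

At φ = 50.4363°, λ = -4.9229°: sin φ = 0.770917, cos φ = 0.636936, sin λ = -0.085815, cos λ = 0.996311.
ΔE = −sin λ·ΔX + cos λ·ΔY = −(-0.085815)·(-336) + (0.996311)·(-373) = -400.46 m.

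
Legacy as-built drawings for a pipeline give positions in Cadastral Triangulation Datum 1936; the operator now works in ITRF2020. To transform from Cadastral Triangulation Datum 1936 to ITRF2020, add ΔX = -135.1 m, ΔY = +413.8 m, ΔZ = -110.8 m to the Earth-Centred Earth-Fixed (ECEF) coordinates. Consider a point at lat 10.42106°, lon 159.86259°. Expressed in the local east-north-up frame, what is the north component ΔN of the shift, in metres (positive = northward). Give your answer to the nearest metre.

The local north axis is (−sin φ cos λ, −sin φ sin λ, cos φ), giving ΔN = -22.943 − 25.768 − 108.972 = -157.68 m.

ΔN = -158 m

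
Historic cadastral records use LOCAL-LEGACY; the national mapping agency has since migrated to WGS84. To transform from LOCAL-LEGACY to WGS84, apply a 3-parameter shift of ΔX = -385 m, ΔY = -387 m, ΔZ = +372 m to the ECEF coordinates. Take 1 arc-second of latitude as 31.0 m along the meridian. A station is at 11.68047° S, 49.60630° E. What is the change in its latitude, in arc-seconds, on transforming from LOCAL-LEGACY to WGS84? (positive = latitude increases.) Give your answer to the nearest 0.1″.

Δφ = 8.2″

sin φ = -0.202454, cos φ = 0.979292, sin λ = 0.761610, cos λ = 0.648036.
North component: ΔN = −sin φ cos λ·ΔX − sin φ sin λ·ΔY + cos φ·ΔZ = −(-0.202454)(0.648036)(-385) − (-0.202454)(0.761610)(-387) + (0.979292)(372) = 254.11 m.
1° of latitude spans 3600 × 31.00 = 111600 m, so Δφ = 254.11 / 111600 × 3600 = 8.197″.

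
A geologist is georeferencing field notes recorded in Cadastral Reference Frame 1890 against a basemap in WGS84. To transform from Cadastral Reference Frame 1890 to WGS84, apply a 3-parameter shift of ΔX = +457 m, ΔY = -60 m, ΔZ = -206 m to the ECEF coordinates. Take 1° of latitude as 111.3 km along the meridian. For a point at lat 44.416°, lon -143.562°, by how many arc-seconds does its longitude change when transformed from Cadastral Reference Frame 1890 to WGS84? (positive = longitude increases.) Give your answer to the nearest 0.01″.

Δλ = 14.48″

sin φ = 0.699863, cos φ = 0.714277, sin λ = -0.593953, cos λ = -0.804500.
East component: ΔE = −sin λ·ΔX + cos λ·ΔY = −(-0.593953)(457) + (-0.804500)(-60) = 319.71 m.
1° of latitude spans 111300 m; at latitude φ, 1° of longitude spans that × cos φ = 79499.1 m, so Δλ = 319.71 / 79499.1 × 3600 = 14.477″.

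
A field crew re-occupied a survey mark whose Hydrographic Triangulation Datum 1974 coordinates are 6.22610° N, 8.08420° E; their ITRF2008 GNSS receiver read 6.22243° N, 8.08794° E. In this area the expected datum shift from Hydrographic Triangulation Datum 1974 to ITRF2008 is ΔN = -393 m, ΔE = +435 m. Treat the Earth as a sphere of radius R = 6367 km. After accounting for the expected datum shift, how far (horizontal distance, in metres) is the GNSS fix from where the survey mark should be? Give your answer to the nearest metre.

26 m

Observed coordinate differences: Δφ = -0.00367°, Δλ = +0.00374°.
Converting to metres (1° lat = 111125 m, cos φ = 0.994102): observed ΔN = -407.8 m, observed ΔE = 413.2 m.
Subtracting the expected shift leaves a residual of -407.8 − (-393) = -14.8 m north and 413.2 − (435) = -21.8 m east.
Residual distance = √((-14.8)² + (-21.8)²) = 26.4 m.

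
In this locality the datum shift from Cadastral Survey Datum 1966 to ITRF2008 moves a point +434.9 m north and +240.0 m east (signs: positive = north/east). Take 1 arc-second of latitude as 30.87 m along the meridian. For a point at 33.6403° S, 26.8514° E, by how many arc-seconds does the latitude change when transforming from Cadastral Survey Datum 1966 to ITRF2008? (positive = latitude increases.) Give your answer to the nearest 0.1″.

1″ of latitude = 30.87 m, so Δφ = 434.9 / 30.87 = 14.088″.

Δφ = 14.1″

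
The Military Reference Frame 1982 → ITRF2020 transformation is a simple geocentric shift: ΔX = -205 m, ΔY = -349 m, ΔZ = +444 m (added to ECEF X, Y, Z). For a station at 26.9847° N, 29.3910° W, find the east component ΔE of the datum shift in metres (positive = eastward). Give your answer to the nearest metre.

At φ = 26.9847°, λ = -29.3910°: sin φ = 0.453753, cos φ = 0.891128, sin λ = -0.490767, cos λ = 0.871291.
ΔE = −sin λ·ΔX + cos λ·ΔY = −(-0.490767)·(-205) + (0.871291)·(-349) = -404.69 m.

ΔE = -405 m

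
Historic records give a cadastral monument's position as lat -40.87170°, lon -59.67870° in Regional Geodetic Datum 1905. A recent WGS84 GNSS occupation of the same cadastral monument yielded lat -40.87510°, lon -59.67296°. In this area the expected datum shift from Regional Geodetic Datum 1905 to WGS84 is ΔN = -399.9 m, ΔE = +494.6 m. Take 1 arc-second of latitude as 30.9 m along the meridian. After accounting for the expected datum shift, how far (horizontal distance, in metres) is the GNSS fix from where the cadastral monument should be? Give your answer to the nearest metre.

25 m

Observed coordinate differences: Δφ = -0.00340°, Δλ = +0.00574°.
Converting to metres (1° lat = 111240 m, cos φ = 0.756177): observed ΔN = -378.2 m, observed ΔE = 482.8 m.
Subtracting the expected shift leaves a residual of -378.2 − (-399.9) = 21.7 m north and 482.8 − (494.6) = -11.8 m east.
Residual distance = √(21.7² + (-11.8)²) = 24.7 m.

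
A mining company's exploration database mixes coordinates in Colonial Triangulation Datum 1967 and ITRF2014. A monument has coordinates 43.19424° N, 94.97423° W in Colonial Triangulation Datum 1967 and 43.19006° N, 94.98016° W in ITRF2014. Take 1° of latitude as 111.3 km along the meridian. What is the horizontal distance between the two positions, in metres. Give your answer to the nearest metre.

669 m

Δφ = 43.19006° − 43.19424° = -0.00418°; Δλ = -94.98016° − -94.97423° = -0.00593°.
ΔN = Δφ × 111300 = -465.2 m; ΔE = Δλ × 111300 × cos(43.19424°) = -0.00593 × 111300 × 0.729037 = -481.2 m.
Distance = √(ΔE² + ΔN²) = √((-481.2)² + (-465.2)²) = 669.3 m.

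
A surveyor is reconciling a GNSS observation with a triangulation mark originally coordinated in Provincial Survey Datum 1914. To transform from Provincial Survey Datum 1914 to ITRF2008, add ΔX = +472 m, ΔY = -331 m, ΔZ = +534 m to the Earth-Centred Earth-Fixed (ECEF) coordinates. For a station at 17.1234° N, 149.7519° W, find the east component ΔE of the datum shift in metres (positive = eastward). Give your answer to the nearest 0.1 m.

The local east axis at (φ, λ) is (−sin λ, cos λ, 0), so ΔE = −sin(-149.7519°)·472 + cos(-149.7519°)·(-331) = 523.70 m.

ΔE = 523.7 m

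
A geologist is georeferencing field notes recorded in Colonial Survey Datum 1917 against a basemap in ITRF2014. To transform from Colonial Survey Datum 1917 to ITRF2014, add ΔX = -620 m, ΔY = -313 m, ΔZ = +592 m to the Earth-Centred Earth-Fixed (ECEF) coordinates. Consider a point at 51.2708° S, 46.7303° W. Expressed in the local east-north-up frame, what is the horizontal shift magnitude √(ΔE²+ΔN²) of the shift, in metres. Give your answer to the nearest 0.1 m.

700.3 m

At φ = -51.2708°, λ = -46.7303°: sin φ = -0.780112, cos φ = 0.625640, sin λ = -0.728135, cos λ = 0.685433.
ΔE = −sin λ·ΔX + cos λ·ΔY = −(-0.728135)·(-620) + (0.685433)·(-313) = -665.98 m.
ΔN = −sin φ cos λ·ΔX − sin φ sin λ·ΔY + cos φ·ΔZ = −(-0.780112)(0.685433)(-620) − (-0.780112)(-0.728135)(-313) + (0.625640)(592) = 216.65 m.
Horizontal magnitude = √(ΔE² + ΔN²) = √((-665.98)² + 216.65²) = 700.34 m.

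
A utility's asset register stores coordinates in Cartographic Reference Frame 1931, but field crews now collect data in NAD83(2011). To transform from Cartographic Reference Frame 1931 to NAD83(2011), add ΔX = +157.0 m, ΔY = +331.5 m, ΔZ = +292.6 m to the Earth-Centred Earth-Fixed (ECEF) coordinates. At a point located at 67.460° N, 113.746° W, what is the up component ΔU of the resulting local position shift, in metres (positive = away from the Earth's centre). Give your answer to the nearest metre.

ΔU = 130 m

At φ = 67.460°, λ = -113.746°: sin φ = 0.923612, cos φ = 0.383328, sin λ = -0.915340, cos λ = -0.402683.
ΔU = cos φ cos λ·ΔX + cos φ sin λ·ΔY + sin φ·ΔZ = (0.383328)(-0.402683)(157.0) + (0.383328)(-0.915340)(331.5) + (0.923612)(292.6) = 129.70 m.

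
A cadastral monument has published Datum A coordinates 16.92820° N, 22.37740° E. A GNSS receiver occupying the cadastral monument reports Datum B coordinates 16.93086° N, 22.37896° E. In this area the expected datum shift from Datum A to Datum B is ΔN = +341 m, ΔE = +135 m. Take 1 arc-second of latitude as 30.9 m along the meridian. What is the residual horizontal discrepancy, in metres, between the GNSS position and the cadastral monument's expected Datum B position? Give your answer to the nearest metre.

Observed coordinate differences: Δφ = +0.00266°, Δλ = +0.00156°.
Converting to metres (1° lat = 111240 m, cos φ = 0.956670): observed ΔN = 295.9 m, observed ΔE = 166.0 m.
Subtracting the expected shift leaves a residual of 295.9 − (341) = -45.1 m north and 166.0 − (135) = 31.0 m east.
Residual distance = √((-45.1)² + 31.0²) = 54.7 m.

55 m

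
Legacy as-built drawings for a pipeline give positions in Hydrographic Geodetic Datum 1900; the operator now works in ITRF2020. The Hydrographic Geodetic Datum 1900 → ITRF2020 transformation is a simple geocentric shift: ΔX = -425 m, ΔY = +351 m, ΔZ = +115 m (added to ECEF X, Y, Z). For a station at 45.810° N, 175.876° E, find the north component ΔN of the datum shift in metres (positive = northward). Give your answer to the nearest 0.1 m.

The local north axis is (−sin φ cos λ, −sin φ sin λ, cos φ), giving ΔN = -303.950 − 18.100 + 80.160 = -241.89 m.

ΔN = -241.9 m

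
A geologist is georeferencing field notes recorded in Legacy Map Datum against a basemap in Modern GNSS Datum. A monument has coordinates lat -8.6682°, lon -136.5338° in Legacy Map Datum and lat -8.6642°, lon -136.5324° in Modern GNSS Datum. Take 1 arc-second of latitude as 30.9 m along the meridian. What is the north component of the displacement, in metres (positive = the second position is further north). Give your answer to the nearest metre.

ΔN = 445 m

Δφ = -8.6642° − -8.6682° = +0.0040°; Δλ = -136.5324° − -136.5338° = +0.0014°.
1° of latitude = 3600 × 30.90 = 111240 m.
ΔN = Δφ × 111240 = 445.0 m; ΔE = Δλ × 111240 × cos(-8.6682°) = +0.0014 × 111240 × 0.988578 = 154.0 m.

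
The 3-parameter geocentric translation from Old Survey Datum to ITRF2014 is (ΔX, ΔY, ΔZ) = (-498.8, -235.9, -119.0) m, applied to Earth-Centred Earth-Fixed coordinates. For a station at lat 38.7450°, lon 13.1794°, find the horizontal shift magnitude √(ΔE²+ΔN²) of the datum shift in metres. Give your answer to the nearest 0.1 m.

At φ = 38.7450°, λ = 13.1794°: sin φ = 0.625855, cos φ = 0.779939, sin λ = 0.228001, cos λ = 0.973661.
ΔE = −sin λ·ΔX + cos λ·ΔY = −(0.228001)·(-498.8) + (0.973661)·(-235.9) = -115.96 m.
ΔN = −sin φ cos λ·ΔX − sin φ sin λ·ΔY + cos φ·ΔZ = −(0.625855)(0.973661)(-498.8) − (0.625855)(0.228001)(-235.9) + (0.779939)(-119.0) = 244.80 m.
Horizontal magnitude = √(ΔE² + ΔN²) = √((-115.96)² + 244.80²) = 270.88 m.

270.9 m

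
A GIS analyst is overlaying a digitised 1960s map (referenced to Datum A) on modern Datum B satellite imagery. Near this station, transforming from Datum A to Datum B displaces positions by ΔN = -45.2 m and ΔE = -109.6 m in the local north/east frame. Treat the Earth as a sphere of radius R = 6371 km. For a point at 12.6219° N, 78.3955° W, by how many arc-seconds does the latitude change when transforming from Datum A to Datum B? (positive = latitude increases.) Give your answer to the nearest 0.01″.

On a sphere of radius R, 1 rad of latitude = R, so Δφ = ΔN / R = -45.2 / 6371000 = -7.0946e-06 rad = -1.463″.

Δφ = -1.46″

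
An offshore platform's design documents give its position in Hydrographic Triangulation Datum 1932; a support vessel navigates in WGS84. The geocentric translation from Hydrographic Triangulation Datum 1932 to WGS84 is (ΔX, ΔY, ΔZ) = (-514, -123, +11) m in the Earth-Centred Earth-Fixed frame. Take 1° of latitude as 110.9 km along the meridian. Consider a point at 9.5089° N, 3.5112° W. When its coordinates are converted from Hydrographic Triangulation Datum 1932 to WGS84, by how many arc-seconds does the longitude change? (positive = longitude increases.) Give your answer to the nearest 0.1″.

sin φ = 0.165201, cos φ = 0.986260, sin λ = -0.061244, cos λ = 0.998123.
East component: ΔE = −sin λ·ΔX + cos λ·ΔY = −(-0.061244)(-514) + (0.998123)(-123) = -154.25 m.
1° of latitude spans 110900 m; at latitude φ, 1° of longitude spans that × cos φ = 109376.2 m, so Δλ = -154.25 / 109376.2 × 3600 = -5.077″.

Δλ = -5.1″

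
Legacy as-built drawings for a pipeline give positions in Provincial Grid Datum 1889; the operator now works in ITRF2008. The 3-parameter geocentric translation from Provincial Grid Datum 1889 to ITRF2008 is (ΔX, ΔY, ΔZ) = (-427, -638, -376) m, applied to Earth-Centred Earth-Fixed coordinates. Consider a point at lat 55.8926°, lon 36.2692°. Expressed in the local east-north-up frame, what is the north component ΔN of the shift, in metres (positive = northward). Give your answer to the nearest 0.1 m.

At φ = 55.8926°, λ = 36.2692°: sin φ = 0.827988, cos φ = 0.560746, sin λ = 0.591580, cos λ = 0.806246.
ΔN = −sin φ cos λ·ΔX − sin φ sin λ·ΔY + cos φ·ΔZ = −(0.827988)(0.806246)(-427) − (0.827988)(0.591580)(-638) + (0.560746)(-376) = 386.71 m.

ΔN = 386.7 m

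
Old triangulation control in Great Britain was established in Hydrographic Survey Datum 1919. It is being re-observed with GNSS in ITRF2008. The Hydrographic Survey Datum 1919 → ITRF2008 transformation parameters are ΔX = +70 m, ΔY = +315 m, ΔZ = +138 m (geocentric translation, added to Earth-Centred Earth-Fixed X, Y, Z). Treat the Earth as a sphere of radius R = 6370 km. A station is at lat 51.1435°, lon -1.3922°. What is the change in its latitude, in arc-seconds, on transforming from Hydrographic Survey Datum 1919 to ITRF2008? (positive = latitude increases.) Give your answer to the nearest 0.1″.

sin φ = 0.778720, cos φ = 0.627372, sin λ = -0.024296, cos λ = 0.999705.
North component: ΔN = −sin φ cos λ·ΔX − sin φ sin λ·ΔY + cos φ·ΔZ = −(0.778720)(0.999705)(70) − (0.778720)(-0.024296)(315) + (0.627372)(138) = 38.04 m.
1° of latitude spans πR/180 = 111177 m, so Δφ = 38.04 / 111177 × 3600 = 1.232″.

Δφ = 1.2″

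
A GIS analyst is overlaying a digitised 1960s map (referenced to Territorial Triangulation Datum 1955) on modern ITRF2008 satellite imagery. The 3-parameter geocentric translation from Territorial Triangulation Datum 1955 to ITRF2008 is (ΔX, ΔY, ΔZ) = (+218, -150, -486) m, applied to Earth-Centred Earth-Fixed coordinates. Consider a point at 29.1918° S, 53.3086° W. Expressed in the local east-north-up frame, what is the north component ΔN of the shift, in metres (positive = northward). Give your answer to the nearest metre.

ΔN = -302 m

At φ = -29.1918°, λ = -53.3086°: sin φ = -0.487735, cos φ = 0.872992, sin λ = -0.801865, cos λ = 0.597505.
ΔN = −sin φ cos λ·ΔX − sin φ sin λ·ΔY + cos φ·ΔZ = −(-0.487735)(0.597505)(218) − (-0.487735)(-0.801865)(-150) + (0.872992)(-486) = -302.08 m.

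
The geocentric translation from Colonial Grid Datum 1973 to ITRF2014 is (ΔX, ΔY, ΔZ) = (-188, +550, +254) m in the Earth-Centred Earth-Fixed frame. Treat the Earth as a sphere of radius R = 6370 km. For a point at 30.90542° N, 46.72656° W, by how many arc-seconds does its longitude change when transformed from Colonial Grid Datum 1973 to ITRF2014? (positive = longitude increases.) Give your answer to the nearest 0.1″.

sin φ = 0.513622, cos φ = 0.858016, sin λ = -0.728091, cos λ = 0.685481.
East component: ΔE = −sin λ·ΔX + cos λ·ΔY = −(-0.728091)(-188) + (0.685481)(550) = 240.13 m.
1° of latitude spans πR/180 = 111177 m; at latitude φ, 1° of longitude spans that × cos φ = 95392.1 m, so Δλ = 240.13 / 95392.1 × 3600 = 9.062″.

Δλ = 9.1″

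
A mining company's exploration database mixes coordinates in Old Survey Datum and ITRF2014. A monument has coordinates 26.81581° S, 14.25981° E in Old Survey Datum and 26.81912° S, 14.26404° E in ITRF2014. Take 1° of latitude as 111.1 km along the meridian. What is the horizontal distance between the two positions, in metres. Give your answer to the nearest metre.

558 m

Δφ = -26.81912° − -26.81581° = -0.00331°; Δλ = 14.26404° − 14.25981° = +0.00423°.
ΔN = Δφ × 111100 = -367.7 m; ΔE = Δλ × 111100 × cos(-26.81581°) = +0.00423 × 111100 × 0.892461 = 419.4 m.
Distance = √(ΔE² + ΔN²) = √(419.4² + (-367.7)²) = 557.8 m.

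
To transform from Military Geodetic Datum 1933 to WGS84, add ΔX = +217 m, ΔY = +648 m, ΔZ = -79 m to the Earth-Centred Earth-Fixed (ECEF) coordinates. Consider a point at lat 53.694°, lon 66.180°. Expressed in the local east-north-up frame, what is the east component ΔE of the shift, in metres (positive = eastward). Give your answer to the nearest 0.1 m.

ΔE = 63.2 m

The local east axis at (φ, λ) is (−sin λ, cos λ, 0), so ΔE = −sin(66.180°)·217 + cos(66.180°)·648 = 63.19 m.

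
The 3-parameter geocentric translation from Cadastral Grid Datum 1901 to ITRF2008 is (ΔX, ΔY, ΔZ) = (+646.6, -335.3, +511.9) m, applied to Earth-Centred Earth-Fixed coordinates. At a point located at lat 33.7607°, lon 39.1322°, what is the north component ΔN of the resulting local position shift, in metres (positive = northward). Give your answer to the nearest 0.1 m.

ΔN = 264.4 m

The local north axis is (−sin φ cos λ, −sin φ sin λ, cos φ), giving ΔN = -278.731 + 117.598 + 425.576 = 264.44 m.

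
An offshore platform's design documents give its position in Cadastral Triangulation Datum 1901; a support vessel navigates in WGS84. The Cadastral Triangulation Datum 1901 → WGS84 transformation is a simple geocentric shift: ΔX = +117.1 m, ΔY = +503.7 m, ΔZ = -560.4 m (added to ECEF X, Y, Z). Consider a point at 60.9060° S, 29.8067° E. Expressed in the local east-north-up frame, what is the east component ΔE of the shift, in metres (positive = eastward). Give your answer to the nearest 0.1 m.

At φ = -60.9060°, λ = 29.8067°: sin φ = -0.873823, cos φ = 0.486244, sin λ = 0.497075, cos λ = 0.867707.
ΔE = −sin λ·ΔX + cos λ·ΔY = −(0.497075)·(117.1) + (0.867707)·(503.7) = 378.86 m.

ΔE = 378.9 m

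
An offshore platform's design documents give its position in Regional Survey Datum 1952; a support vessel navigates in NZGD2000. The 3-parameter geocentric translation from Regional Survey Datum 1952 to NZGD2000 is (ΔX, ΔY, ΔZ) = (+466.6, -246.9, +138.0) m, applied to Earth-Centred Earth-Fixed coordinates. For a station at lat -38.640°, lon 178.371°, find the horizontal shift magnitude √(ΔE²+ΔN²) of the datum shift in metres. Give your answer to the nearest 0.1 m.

299.7 m

At φ = -38.640°, λ = 178.371°: sin φ = -0.624425, cos φ = 0.781085, sin λ = 0.028428, cos λ = -0.999596.
ΔE = −sin λ·ΔX + cos λ·ΔY = −(0.028428)·(466.6) + (-0.999596)·(-246.9) = 233.54 m.
ΔN = −sin φ cos λ·ΔX − sin φ sin λ·ΔY + cos φ·ΔZ = −(-0.624425)(-0.999596)(466.6) − (-0.624425)(0.028428)(-246.9) + (0.781085)(138.0) = -187.83 m.
Horizontal magnitude = √(ΔE² + ΔN²) = √(233.54² + (-187.83)²) = 299.70 m.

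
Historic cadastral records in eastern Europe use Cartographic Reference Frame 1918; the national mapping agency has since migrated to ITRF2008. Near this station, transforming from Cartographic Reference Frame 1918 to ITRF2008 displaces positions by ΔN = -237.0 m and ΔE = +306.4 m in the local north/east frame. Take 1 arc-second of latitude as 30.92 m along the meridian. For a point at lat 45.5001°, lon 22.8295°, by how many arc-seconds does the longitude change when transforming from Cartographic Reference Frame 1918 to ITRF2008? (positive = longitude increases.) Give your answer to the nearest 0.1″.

Δλ = 14.1″

At latitude 45.5001°, cos φ = 0.700908.
1″ of longitude at this latitude = 30.92 × cos φ = 21.6721 m, so Δλ = 306.4 / 21.6721 = 14.138″.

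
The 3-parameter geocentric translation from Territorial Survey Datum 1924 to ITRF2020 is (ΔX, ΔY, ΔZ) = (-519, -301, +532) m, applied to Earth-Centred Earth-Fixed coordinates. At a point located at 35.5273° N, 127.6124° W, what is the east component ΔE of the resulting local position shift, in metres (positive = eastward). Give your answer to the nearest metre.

The local east axis at (φ, λ) is (−sin λ, cos λ, 0), so ΔE = −sin(-127.6124°)·(-519) + cos(-127.6124°)·(-301) = -227.42 m.

ΔE = -227 m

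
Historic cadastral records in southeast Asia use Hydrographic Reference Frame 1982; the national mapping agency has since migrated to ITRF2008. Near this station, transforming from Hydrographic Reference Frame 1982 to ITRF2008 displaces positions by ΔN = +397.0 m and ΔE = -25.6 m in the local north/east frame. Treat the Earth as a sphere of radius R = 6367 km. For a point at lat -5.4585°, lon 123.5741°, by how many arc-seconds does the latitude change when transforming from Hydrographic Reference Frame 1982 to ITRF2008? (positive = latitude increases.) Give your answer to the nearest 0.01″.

Δφ = 12.86″

On a sphere of radius R, 1 rad of latitude = R, so Δφ = ΔN / R = 397.0 / 6367000 = 6.2353e-05 rad = 12.861″.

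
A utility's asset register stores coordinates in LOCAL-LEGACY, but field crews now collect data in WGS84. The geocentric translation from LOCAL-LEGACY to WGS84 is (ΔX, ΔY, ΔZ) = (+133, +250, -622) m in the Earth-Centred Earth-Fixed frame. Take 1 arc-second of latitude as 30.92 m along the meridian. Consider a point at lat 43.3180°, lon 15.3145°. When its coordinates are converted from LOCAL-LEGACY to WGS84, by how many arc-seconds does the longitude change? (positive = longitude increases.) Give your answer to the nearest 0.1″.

Δλ = 9.2″

sin φ = 0.686047, cos φ = 0.727557, sin λ = 0.264117, cos λ = 0.964491.
East component: ΔE = −sin λ·ΔX + cos λ·ΔY = −(0.264117)(133) + (0.964491)(250) = 206.00 m.
1° of latitude spans 3600 × 30.92 = 111312 m; at latitude φ, 1° of longitude spans that × cos φ = 80985.9 m, so Δλ = 206.00 / 80985.9 × 3600 = 9.157″.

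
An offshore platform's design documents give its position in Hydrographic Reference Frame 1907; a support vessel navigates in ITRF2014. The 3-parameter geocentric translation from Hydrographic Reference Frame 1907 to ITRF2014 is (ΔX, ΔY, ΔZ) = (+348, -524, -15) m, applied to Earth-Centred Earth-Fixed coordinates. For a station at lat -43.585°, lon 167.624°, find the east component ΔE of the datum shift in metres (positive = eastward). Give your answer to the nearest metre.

ΔE = 437 m

The local east axis at (φ, λ) is (−sin λ, cos λ, 0), so ΔE = −sin(167.624°)·348 + cos(167.624°)·(-524) = 437.24 m.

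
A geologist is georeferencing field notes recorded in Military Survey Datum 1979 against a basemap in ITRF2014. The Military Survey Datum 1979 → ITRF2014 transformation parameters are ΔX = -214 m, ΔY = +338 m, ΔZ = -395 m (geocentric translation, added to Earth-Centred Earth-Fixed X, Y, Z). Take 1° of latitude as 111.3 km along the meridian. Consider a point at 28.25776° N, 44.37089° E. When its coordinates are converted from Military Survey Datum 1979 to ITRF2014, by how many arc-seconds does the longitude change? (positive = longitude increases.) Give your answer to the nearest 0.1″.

Δλ = 14.4″

sin φ = 0.473439, cos φ = 0.880827, sin λ = 0.699300, cos λ = 0.714828.
East component: ΔE = −sin λ·ΔX + cos λ·ΔY = −(0.699300)(-214) + (0.714828)(338) = 391.26 m.
1° of latitude spans 111300 m; at latitude φ, 1° of longitude spans that × cos φ = 98036.0 m, so Δλ = 391.26 / 98036.0 × 3600 = 14.368″.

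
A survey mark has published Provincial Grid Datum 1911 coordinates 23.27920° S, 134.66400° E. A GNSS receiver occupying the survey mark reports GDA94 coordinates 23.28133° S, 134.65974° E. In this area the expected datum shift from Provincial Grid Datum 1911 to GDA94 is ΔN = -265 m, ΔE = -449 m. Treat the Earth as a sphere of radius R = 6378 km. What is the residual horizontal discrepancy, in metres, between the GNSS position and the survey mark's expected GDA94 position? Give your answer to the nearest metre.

31 m

Observed coordinate differences: Δφ = -0.00213°, Δλ = -0.00426°.
Converting to metres (1° lat = 111317 m, cos φ = 0.918590): observed ΔN = -237.1 m, observed ΔE = -435.6 m.
Subtracting the expected shift leaves a residual of -237.1 − (-265) = 27.9 m north and -435.6 − (-449) = 13.4 m east.
Residual distance = √(27.9² + 13.4²) = 30.9 m.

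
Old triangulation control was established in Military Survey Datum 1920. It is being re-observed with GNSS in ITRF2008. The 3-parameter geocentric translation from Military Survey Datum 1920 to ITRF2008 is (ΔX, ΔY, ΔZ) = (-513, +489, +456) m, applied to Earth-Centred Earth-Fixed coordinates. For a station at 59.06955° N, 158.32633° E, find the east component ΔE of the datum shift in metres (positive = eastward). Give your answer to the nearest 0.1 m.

ΔE = -265.0 m

At φ = 59.06955°, λ = 158.32633°: sin φ = 0.857792, cos φ = 0.513997, sin λ = 0.369320, cos λ = -0.929302.
ΔE = −sin λ·ΔX + cos λ·ΔY = −(0.369320)·(-513) + (-0.929302)·(489) = -264.97 m.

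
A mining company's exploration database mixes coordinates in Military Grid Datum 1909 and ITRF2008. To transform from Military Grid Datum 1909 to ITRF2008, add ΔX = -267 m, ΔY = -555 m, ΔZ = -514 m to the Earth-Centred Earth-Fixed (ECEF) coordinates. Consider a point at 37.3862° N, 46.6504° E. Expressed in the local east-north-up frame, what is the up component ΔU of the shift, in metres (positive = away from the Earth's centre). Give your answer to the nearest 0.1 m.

ΔU = -778.4 m

The local up (radial) axis is (cos φ cos λ, cos φ sin λ, sin φ), giving ΔU = -145.628 − 320.672 − 312.093 = -778.39 m.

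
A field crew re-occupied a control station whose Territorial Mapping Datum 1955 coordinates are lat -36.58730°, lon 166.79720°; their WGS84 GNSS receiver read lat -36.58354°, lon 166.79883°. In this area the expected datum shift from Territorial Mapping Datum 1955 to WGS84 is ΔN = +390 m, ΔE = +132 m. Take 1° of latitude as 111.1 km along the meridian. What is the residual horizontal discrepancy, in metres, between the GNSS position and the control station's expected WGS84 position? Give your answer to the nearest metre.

31 m

Observed coordinate differences: Δφ = +0.00376°, Δλ = +0.00163°.
Converting to metres (1° lat = 111100 m, cos φ = 0.802950): observed ΔN = 417.7 m, observed ΔE = 145.4 m.
Subtracting the expected shift leaves a residual of 417.7 − (390) = 27.7 m north and 145.4 − (132) = 13.4 m east.
Residual distance = √(27.7² + 13.4²) = 30.8 m.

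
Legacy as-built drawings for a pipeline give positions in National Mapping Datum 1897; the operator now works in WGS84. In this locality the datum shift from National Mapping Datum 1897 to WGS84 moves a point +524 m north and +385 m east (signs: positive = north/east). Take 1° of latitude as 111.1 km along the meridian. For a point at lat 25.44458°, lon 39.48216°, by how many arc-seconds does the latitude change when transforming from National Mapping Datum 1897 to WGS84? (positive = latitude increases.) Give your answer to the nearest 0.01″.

Δφ = 16.98″

1° of latitude = 111.1 km, so Δφ = 524.0 / 111100 = 0.0047165° = 16.979″.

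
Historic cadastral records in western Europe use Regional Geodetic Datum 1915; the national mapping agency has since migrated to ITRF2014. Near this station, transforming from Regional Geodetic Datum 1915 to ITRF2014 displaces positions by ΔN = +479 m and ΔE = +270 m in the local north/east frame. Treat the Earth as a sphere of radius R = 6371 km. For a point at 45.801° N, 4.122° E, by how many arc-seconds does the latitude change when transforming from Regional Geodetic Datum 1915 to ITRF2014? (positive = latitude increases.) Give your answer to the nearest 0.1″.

On a sphere of radius R, 1 rad of latitude = R, so Δφ = ΔN / R = 479.0 / 6371000 = 7.5184e-05 rad = 15.508″.

Δφ = 15.5″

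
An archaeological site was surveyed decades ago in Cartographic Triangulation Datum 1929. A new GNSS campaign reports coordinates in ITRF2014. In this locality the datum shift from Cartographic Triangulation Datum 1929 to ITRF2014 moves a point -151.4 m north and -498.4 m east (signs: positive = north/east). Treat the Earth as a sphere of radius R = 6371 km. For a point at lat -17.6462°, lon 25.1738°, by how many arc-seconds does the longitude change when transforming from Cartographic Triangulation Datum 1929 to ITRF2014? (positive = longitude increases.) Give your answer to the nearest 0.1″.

At latitude -17.6462°, cos φ = 0.952947.
One radian of longitude at latitude φ spans R cos φ, so Δλ = ΔE / (R cos φ) = -498.4 / (6371000 × 0.952947) = -8.2092e-05 rad = -16.933″.

Δλ = -16.9″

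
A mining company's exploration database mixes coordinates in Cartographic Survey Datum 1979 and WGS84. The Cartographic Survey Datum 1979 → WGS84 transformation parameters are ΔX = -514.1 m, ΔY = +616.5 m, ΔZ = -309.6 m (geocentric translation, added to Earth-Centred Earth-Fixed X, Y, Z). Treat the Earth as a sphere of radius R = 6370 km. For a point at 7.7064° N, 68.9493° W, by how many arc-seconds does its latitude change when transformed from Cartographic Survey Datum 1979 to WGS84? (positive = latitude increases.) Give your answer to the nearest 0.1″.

sin φ = 0.134097, cos φ = 0.990968, sin λ = -0.933263, cos λ = 0.359194.
North component: ΔN = −sin φ cos λ·ΔX − sin φ sin λ·ΔY + cos φ·ΔZ = −(0.134097)(0.359194)(-514.1) − (0.134097)(-0.933263)(616.5) + (0.990968)(-309.6) = -204.89 m.
1° of latitude spans πR/180 = 111177 m, so Δφ = -204.89 / 111177 × 3600 = -6.634″.

Δφ = -6.6″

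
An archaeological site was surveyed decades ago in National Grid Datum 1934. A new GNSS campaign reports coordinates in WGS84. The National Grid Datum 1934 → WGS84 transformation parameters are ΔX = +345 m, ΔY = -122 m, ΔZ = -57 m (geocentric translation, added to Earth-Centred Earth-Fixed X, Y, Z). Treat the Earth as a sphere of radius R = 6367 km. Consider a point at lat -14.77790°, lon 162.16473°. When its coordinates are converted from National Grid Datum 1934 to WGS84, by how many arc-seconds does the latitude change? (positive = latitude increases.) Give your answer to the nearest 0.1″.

sin φ = -0.255073, cos φ = 0.966922, sin λ = 0.306281, cos λ = -0.951941.
North component: ΔN = −sin φ cos λ·ΔX − sin φ sin λ·ΔY + cos φ·ΔZ = −(-0.255073)(-0.951941)(345) − (-0.255073)(0.306281)(-122) + (0.966922)(-57) = -148.42 m.
1° of latitude spans πR/180 = 111125 m, so Δφ = -148.42 / 111125 × 3600 = -4.808″.

Δφ = -4.8″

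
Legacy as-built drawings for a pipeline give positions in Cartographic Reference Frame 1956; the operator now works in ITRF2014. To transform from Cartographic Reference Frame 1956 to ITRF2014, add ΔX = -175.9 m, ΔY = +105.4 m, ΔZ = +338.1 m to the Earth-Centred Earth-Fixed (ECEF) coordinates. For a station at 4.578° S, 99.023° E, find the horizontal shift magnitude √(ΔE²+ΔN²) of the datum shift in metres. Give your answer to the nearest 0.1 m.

381.4 m

At φ = -4.578°, λ = 99.023°: sin φ = -0.079816, cos φ = 0.996810, sin λ = 0.987625, cos λ = -0.156831.
ΔE = −sin λ·ΔX + cos λ·ΔY = −(0.987625)·(-175.9) + (-0.156831)·(105.4) = 157.19 m.
ΔN = −sin φ cos λ·ΔX − sin φ sin λ·ΔY + cos φ·ΔZ = −(-0.079816)(-0.156831)(-175.9) − (-0.079816)(0.987625)(105.4) + (0.996810)(338.1) = 347.53 m.
Horizontal magnitude = √(ΔE² + ΔN²) = √(157.19² + 347.53²) = 381.43 m.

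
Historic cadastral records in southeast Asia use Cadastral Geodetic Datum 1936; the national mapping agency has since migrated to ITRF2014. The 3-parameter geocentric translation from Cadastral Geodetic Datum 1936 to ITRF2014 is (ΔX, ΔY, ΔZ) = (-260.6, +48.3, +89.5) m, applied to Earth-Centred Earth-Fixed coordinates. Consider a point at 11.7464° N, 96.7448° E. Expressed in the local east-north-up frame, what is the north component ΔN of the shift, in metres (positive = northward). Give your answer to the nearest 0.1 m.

The local north axis is (−sin φ cos λ, −sin φ sin λ, cos φ), giving ΔN = -6.231 − 9.765 + 87.626 = 71.63 m.

ΔN = 71.6 m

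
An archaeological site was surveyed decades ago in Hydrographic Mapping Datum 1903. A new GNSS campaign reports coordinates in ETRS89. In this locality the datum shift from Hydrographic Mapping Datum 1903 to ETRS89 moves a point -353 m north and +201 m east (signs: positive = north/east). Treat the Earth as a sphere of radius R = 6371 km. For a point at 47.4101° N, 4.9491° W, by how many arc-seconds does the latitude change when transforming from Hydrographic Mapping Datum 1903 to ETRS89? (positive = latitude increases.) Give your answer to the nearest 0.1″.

On a sphere of radius R, 1 rad of latitude = R, so Δφ = ΔN / R = -353.0 / 6371000 = -5.5407e-05 rad = -11.429″.

Δφ = -11.4″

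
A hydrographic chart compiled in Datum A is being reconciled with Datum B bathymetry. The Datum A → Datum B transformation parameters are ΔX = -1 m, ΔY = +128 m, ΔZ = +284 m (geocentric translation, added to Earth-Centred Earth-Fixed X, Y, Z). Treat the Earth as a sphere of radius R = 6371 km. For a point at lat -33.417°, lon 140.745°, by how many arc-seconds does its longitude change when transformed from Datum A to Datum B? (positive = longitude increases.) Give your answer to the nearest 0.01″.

sin φ = -0.550728, cos φ = 0.834684, sin λ = 0.632773, cos λ = -0.774337.
East component: ΔE = −sin λ·ΔX + cos λ·ΔY = −(0.632773)(-1) + (-0.774337)(128) = -98.48 m.
1° of latitude spans πR/180 = 111195 m; at latitude φ, 1° of longitude spans that × cos φ = 92812.7 m, so Δλ = -98.48 / 92812.7 × 3600 = -3.820″.

Δλ = -3.82″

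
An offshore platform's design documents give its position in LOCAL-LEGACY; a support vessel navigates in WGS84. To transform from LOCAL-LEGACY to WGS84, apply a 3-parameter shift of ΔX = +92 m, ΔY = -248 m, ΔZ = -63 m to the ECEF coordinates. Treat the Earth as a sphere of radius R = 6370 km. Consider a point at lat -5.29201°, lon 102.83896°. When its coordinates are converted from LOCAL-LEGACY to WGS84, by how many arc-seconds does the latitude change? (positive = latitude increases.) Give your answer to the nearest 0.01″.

sin φ = -0.092232, cos φ = 0.995738, sin λ = 0.974998, cos λ = -0.222212.
North component: ΔN = −sin φ cos λ·ΔX − sin φ sin λ·ΔY + cos φ·ΔZ = −(-0.092232)(-0.222212)(92) − (-0.092232)(0.974998)(-248) + (0.995738)(-63) = -86.92 m.
1° of latitude spans πR/180 = 111177 m, so Δφ = -86.92 / 111177 × 3600 = -2.814″.

Δφ = -2.81″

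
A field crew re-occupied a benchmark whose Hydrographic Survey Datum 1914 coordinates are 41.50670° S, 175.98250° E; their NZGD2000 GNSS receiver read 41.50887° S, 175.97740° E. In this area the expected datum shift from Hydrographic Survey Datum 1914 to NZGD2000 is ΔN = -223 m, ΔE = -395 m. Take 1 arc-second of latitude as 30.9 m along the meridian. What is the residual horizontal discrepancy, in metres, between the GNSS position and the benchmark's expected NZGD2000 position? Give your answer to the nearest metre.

Observed coordinate differences: Δφ = -0.00217°, Δλ = -0.00510°.
Converting to metres (1° lat = 111240 m, cos φ = 0.748878): observed ΔN = -241.4 m, observed ΔE = -424.9 m.
Subtracting the expected shift leaves a residual of -241.4 − (-223) = -18.4 m north and -424.9 − (-395) = -29.9 m east.
Residual distance = √((-18.4)² + (-29.9)²) = 35.1 m.

35 m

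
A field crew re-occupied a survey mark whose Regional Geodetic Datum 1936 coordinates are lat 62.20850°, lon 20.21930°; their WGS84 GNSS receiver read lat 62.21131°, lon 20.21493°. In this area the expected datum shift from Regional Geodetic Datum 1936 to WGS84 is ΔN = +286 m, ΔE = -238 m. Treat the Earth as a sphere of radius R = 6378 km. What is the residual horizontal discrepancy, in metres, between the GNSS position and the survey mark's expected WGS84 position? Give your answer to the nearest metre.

29 m

Observed coordinate differences: Δφ = +0.00281°, Δλ = -0.00437°.
Converting to metres (1° lat = 111317 m, cos φ = 0.466255): observed ΔN = 312.8 m, observed ΔE = -226.8 m.
Subtracting the expected shift leaves a residual of 312.8 − (286) = 26.8 m north and -226.8 − (-238) = 11.2 m east.
Residual distance = √(26.8² + 11.2²) = 29.0 m.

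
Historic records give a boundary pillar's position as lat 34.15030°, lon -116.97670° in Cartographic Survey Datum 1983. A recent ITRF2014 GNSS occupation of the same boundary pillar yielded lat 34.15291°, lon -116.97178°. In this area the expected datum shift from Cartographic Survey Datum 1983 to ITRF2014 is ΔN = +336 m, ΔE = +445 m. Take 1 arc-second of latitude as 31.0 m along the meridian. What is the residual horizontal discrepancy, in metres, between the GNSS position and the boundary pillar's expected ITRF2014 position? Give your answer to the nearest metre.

46 m

Observed coordinate differences: Δφ = +0.00261°, Δλ = +0.00492°.
Converting to metres (1° lat = 111600 m, cos φ = 0.827568): observed ΔN = 291.3 m, observed ΔE = 454.4 m.
Subtracting the expected shift leaves a residual of 291.3 − (336) = -44.7 m north and 454.4 − (445) = 9.4 m east.
Residual distance = √((-44.7)² + 9.4²) = 45.7 m.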